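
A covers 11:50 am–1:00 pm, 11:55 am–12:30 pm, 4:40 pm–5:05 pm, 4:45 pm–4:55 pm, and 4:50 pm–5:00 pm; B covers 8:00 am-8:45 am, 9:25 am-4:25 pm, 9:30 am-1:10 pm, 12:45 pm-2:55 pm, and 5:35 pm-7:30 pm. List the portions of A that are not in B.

First set merges to 11:50 am–1:00 pm, 4:40 pm–5:05 pm.
Second set merges to 8:00 am–8:45 am, 9:25 am–4:25 pm, 5:35 pm–7:30 pm.
11:50 am–1:00 pm: fully covered by B → removed.
4:40 pm–5:05 pm: no B overlap → unchanged.

4:40 pm–5:05 pm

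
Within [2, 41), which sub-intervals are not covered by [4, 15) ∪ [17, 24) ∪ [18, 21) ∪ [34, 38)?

Covered (merged): [4, 15), [17, 24), [34, 38).
Uncovered inside [2, 41): [2, 4), [15, 17), [24, 34), [38, 41).

[2, 4) ∪ [15, 17) ∪ [24, 34) ∪ [38, 41)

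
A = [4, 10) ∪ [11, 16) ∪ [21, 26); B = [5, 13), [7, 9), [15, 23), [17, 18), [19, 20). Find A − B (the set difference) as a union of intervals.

Second set merges to [5, 13), [15, 23).
[4, 10) with B removed leaves [4, 5).
[11, 16) with B removed leaves [13, 15).
[21, 26) with B removed leaves [23, 26).

[4, 5) ∪ [13, 15) ∪ [23, 26)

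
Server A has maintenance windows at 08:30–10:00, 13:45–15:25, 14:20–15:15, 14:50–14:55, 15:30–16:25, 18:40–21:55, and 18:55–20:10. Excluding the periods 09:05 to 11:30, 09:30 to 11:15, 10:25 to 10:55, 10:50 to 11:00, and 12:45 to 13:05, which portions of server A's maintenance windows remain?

A, merged: 08:30–10:00, 13:45–15:25, 15:30–16:25, 18:40–21:55.
B, merged: 09:05–11:30, 12:45–13:05.
08:30–10:00 minus B → 08:30–09:05.
13:45–15:25: no B overlap → unchanged.
15:30–16:25: no B overlap → unchanged.
18:40–21:55: no B overlap → unchanged.

08:30–09:05, 13:45–15:25, 15:30–16:25, 18:40–21:55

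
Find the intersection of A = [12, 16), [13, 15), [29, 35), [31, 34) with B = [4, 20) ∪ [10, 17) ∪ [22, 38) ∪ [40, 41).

[12, 16) ∪ [29, 35)

Merge the first list: [12, 16), [29, 35).
Merge the second list: [4, 20), [22, 38), [40, 41).
[12, 16) ∩ B → [12, 16).
[29, 35) ∩ B → [29, 35).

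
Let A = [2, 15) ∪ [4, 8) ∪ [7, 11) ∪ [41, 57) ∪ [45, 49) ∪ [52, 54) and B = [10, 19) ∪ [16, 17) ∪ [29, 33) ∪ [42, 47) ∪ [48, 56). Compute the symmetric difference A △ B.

First set merges to [2, 15), [41, 57).
Second set merges to [10, 19), [29, 33), [42, 47), [48, 56).
Only in the first: [2, 10), [41, 42), [47, 48), [56, 57).
Only in the second: [15, 19), [29, 33).
Together these are the periods covered by exactly one.

[2, 10) ∪ [15, 19) ∪ [29, 33) ∪ [41, 42) ∪ [47, 48) ∪ [56, 57)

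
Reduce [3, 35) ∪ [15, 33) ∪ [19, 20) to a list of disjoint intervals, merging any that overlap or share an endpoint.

[3, 35)

[15, 33) overlaps/touches [3, 35) → extend to [3, 35).
[19, 20) overlaps/touches [3, 35) → extend to [3, 35).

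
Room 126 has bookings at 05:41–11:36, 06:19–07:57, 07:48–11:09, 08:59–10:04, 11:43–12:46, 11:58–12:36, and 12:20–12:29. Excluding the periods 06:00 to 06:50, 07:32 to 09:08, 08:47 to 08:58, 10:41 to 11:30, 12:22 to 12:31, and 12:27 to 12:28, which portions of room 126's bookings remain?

05:41–06:00, 06:50–07:32, 09:08–10:41, 11:30–11:36, 11:43–12:22, 12:31–12:46

First set merges to 05:41–11:36, 11:43–12:46.
Second set merges to 06:00–06:50, 07:32–09:08, 10:41–11:30, 12:22–12:31.
05:41–11:36 \ B = 05:41–06:00, 06:50–07:32, 09:08–10:41, 11:30–11:36.
11:43–12:46 \ B = 11:43–12:22, 12:31–12:46.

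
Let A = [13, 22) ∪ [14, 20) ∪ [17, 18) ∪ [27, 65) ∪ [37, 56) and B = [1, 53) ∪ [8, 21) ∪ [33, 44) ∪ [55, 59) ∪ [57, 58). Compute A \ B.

[53, 55) ∪ [59, 65)

A, merged: [13, 22), [27, 65).
B, merged: [1, 53), [55, 59).
[13, 22): entirely removed.
[27, 65) \ B = [53, 55), [59, 65).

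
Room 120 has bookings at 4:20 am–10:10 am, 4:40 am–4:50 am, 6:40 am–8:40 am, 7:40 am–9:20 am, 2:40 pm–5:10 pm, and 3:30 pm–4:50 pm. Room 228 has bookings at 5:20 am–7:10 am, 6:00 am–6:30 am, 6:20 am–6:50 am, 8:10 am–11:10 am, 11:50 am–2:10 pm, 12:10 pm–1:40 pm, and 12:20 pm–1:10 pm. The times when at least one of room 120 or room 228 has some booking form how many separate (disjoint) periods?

A, merged: 4:20 am-10:10 am, 2:40 pm-5:10 pm.
B, merged: 5:20 am-7:10 am, 8:10 am-11:10 am, 11:50 am-2:10 pm.
A ∪ B = 4:20 am-11:10 am, 11:50 am-2:10 pm, 2:40 pm-5:10 pm.
That is 3 disjoint pieces.

3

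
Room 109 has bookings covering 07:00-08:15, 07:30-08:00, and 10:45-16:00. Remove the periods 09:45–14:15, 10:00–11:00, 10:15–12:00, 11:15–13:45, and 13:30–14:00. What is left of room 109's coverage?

07:00–08:15, 14:15–16:00

First set merges to 07:00–08:15, 10:45–16:00.
Second set merges to 09:45–14:15.
07:00–08:15: no B overlap → unchanged.
10:45–16:00 minus B → 14:15–16:00.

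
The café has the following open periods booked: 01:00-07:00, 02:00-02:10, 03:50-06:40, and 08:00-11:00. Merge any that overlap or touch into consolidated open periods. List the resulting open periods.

02:00–02:10 overlaps/touches 01:00–07:00 → extend to 01:00–07:00.
03:50–06:40 overlaps/touches 01:00–07:00 → extend to 01:00–07:00.
08:00–11:00 is disjoint → start new block.

01:00–07:00, 08:00–11:00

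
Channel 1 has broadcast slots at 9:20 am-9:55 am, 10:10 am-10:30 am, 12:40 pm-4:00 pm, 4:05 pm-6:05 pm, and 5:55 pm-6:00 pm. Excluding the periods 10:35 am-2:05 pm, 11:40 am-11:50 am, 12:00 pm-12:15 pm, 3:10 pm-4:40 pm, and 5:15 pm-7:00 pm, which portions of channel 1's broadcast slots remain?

Merge the first list: 9:20 am-9:55 am, 10:10 am-10:30 am, 12:40 pm-4:00 pm, 4:05 pm-6:05 pm.
Merge the second list: 10:35 am-2:05 pm, 3:10 pm-4:40 pm, 5:15 pm-7:00 pm.
9:20 am-9:55 am is untouched.
10:10 am-10:30 am is untouched.
12:40 pm-4:00 pm with B removed leaves 2:05 pm-3:10 pm.
4:05 pm-6:05 pm with B removed leaves 4:40 pm-5:15 pm.

9:20 am-9:55 am, 10:10 am-10:30 am, 2:05 pm-3:10 pm, 4:40 pm-5:15 pm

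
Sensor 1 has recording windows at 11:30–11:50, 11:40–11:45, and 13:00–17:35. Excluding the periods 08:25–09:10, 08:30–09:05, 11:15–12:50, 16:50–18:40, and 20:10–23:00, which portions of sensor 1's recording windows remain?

13:00-16:50

First set merges to 11:30-11:50, 13:00-17:35.
Second set merges to 08:25-09:10, 11:15-12:50, 16:50-18:40, 20:10-23:00.
11:30-11:50 lies entirely inside B → drops out.
13:00-17:35 with B removed leaves 13:00-16:50.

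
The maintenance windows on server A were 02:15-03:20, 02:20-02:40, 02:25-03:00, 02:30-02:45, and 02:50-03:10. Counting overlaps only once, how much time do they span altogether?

1 h 5 min

Merged: 02:15–03:20.
Length: 1 h 5 min.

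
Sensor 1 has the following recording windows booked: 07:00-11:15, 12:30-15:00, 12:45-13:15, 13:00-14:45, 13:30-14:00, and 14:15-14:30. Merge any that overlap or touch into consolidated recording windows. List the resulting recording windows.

12:30-15:00 is disjoint → start new block.
12:45-13:15 overlaps/touches 12:30-15:00 → extend to 12:30-15:00.
13:00-14:45 overlaps/touches 12:30-15:00 → extend to 12:30-15:00.
13:30-14:00 overlaps/touches 12:30-15:00 → extend to 12:30-15:00.
14:15-14:30 overlaps/touches 12:30-15:00 → extend to 12:30-15:00.

07:00-11:15, 12:30-15:00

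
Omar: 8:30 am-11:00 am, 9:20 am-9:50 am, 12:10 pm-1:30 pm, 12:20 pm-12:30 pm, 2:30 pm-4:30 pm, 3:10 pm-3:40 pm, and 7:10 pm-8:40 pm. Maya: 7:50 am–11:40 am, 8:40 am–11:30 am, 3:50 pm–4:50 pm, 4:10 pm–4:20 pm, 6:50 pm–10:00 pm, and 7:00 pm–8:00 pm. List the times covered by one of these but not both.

7:50 am-8:30 am, 11:00 am-11:40 am, 12:10 pm-1:30 pm, 2:30 pm-3:50 pm, 4:30 pm-4:50 pm, 6:50 pm-7:10 pm, 8:40 pm-10:00 pm

First set merges to 8:30 am-11:00 am, 12:10 pm-1:30 pm, 2:30 pm-4:30 pm, 7:10 pm-8:40 pm.
Second set merges to 7:50 am-11:40 am, 3:50 pm-4:50 pm, 6:50 pm-10:00 pm.
A but not B: 12:10 pm-1:30 pm, 2:30 pm-3:50 pm.
B but not A: 7:50 am-8:30 am, 11:00 am-11:40 am, 4:30 pm-4:50 pm, 6:50 pm-7:10 pm, 8:40 pm-10:00 pm.
Combining gives A △ B.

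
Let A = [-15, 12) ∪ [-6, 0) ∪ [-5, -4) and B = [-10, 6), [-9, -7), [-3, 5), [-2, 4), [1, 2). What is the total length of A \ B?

11

First set merges to [-15, 12).
Second set merges to [-10, 6).
A \ B = [-15, -10), [6, 12).
Total: 5 + 6 = 11.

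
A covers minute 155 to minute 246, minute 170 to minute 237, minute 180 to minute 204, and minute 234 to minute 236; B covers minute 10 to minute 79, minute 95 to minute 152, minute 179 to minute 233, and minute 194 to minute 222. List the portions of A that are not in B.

Merge the first list: minute 155 to minute 246.
Merge the second list: minute 10 to minute 79, minute 95 to minute 152, minute 179 to minute 233.
minute 155 to minute 246 minus B → minute 155 to minute 179, minute 233 to minute 246.

minute 155 to minute 179, minute 233 to minute 246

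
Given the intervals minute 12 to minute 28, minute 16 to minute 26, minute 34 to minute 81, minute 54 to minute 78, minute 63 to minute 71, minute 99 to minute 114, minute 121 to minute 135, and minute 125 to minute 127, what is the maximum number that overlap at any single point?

Sweep endpoints in order; track running count of active intervals.
Peak of 3 reached at minute 63.

3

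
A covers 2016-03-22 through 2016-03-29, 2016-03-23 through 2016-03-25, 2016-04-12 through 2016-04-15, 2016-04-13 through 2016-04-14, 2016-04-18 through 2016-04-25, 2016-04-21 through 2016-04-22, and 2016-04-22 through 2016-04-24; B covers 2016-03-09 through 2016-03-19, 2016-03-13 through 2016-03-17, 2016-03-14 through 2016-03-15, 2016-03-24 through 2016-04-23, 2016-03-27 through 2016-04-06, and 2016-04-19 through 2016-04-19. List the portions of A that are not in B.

2016-03-22 through 2016-03-23, 2016-04-24 through 2016-04-25

First set merges to 2016-03-22 through 2016-03-29, 2016-04-12 through 2016-04-15, 2016-04-18 through 2016-04-25.
Second set merges to 2016-03-09 through 2016-03-19, 2016-03-24 through 2016-04-23.
2016-03-22 through 2016-03-29 minus B → 2016-03-22 through 2016-03-23.
2016-04-12 through 2016-04-15: fully covered by B → removed.
2016-04-18 through 2016-04-25 minus B → 2016-04-24 through 2016-04-25.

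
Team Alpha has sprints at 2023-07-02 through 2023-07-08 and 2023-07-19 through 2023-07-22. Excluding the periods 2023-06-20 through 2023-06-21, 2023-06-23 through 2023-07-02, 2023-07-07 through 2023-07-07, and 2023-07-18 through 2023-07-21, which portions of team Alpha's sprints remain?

2023-07-03 through 2023-07-06, 2023-07-08 through 2023-07-08, 2023-07-22 through 2023-07-22

2023-07-02 through 2023-07-08 with B removed leaves 2023-07-03 through 2023-07-06, 2023-07-08 through 2023-07-08.
2023-07-19 through 2023-07-22 with B removed leaves 2023-07-22 through 2023-07-22.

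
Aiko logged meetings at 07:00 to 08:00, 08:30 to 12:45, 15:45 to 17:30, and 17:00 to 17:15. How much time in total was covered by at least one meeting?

Merged: 07:00-08:00, 08:30-12:45, 15:45-17:30.
Lengths: 1 h + 4 h 15 min + 1 h 45 min = 7 h.

7 h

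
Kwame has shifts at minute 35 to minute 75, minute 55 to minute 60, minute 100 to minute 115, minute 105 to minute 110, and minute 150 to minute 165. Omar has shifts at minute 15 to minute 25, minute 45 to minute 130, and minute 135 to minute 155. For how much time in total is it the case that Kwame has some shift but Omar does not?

First set merges to minute 35 to minute 75, minute 100 to minute 115, minute 150 to minute 165.
A \ B = minute 35 to minute 45, minute 155 to minute 165.
Total: 10 minutes + 10 minutes = 20 minutes.

20 minutes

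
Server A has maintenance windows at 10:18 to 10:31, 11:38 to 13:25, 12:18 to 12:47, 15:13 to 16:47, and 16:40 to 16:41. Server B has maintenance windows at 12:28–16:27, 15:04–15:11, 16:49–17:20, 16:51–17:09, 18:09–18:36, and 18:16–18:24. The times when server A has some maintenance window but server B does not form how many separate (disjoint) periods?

3

First set merges to 10:18-10:31, 11:38-13:25, 15:13-16:47.
Second set merges to 12:28-16:27, 16:49-17:20, 18:09-18:36.
A \ B = 10:18-10:31, 11:38-12:28, 16:27-16:47.
That is 3 disjoint pieces.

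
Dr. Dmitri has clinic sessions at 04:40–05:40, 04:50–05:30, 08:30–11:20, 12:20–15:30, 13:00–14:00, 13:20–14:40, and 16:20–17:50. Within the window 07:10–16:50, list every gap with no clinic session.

07:10–08:30, 11:20–12:20, 15:30–16:20

Covered (merged): 04:40–05:40, 08:30–11:20, 12:20–15:30, 16:20–17:50.
Complement within 07:10–16:50: 07:10–08:30, 11:20–12:20, 15:30–16:20.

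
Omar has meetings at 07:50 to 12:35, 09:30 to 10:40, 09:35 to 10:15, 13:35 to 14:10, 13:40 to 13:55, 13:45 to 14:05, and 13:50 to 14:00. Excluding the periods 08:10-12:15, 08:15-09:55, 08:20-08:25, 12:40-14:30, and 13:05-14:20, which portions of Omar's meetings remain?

Merge the first list: 07:50–12:35, 13:35–14:10.
Merge the second list: 08:10–12:15, 12:40–14:30.
07:50–12:35 \ B = 07:50–08:10, 12:15–12:35.
13:35–14:10: entirely removed.

07:50–08:10, 12:15–12:35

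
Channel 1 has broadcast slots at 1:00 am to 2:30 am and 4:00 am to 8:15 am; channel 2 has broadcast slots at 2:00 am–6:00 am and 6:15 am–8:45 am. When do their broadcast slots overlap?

2:00 am–2:30 am, 4:00 am–6:00 am, 6:15 am–8:15 am

1:00 am–2:30 am meets the second set on 2:00 am–2:30 am.
4:00 am–8:15 am meets the second set on 4:00 am–6:00 am, 6:15 am–8:15 am.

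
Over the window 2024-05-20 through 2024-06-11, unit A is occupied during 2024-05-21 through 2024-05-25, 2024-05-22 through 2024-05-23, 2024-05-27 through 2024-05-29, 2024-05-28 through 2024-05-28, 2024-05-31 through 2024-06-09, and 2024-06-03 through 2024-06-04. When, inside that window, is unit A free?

2024-05-20 through 2024-05-20, 2024-05-26 through 2024-05-26, 2024-05-30 through 2024-05-30, 2024-06-10 through 2024-06-11

Covered (merged): 2024-05-21 through 2024-05-25, 2024-05-27 through 2024-05-29, 2024-05-31 through 2024-06-09.
Complement within 2024-05-20 through 2024-06-11: 2024-05-20 through 2024-05-20, 2024-05-26 through 2024-05-26, 2024-05-30 through 2024-05-30, 2024-06-10 through 2024-06-11.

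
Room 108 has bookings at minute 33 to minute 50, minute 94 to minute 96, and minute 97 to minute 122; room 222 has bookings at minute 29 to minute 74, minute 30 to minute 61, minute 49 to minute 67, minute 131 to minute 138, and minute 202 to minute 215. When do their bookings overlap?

minute 33 to minute 50

B, merged: minute 29 to minute 74, minute 131 to minute 138, minute 202 to minute 215.
minute 33 to minute 50 meets the second set on minute 33 to minute 50.
minute 94 to minute 96: no overlap with the second set.
minute 97 to minute 122: no overlap with the second set.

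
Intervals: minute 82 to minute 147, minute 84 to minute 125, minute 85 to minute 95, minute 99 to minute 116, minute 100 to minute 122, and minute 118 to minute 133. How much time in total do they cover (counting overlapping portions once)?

Merged: minute 82 to minute 147.
Length: 65 minutes.

65 minutes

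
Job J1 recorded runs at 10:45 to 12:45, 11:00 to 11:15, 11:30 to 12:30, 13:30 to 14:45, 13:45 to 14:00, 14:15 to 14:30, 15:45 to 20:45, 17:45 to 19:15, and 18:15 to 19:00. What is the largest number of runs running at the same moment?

At 18:15, 3 of the intervals are simultaneously active.
No point has more.

3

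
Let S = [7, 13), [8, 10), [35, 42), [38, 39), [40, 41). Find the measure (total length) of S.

13

Merged: [7, 13), [35, 42).
Lengths: 6 + 7 = 13.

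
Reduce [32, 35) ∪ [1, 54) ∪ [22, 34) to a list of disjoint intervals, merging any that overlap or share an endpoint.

Sort by start: [1, 54), [22, 34), [32, 35).
[22, 34) overlaps/touches [1, 54) → extend to [1, 54).
[32, 35) overlaps/touches [1, 54) → extend to [1, 54).

[1, 54)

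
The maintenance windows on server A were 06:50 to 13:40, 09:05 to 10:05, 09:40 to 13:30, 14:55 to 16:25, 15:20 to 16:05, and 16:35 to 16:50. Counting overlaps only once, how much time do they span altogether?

Merged: 06:50–13:40, 14:55–16:25, 16:35–16:50.
Lengths: 6 h 50 min + 1 h 30 min + 15 min = 8 h 35 min.

8 h 35 min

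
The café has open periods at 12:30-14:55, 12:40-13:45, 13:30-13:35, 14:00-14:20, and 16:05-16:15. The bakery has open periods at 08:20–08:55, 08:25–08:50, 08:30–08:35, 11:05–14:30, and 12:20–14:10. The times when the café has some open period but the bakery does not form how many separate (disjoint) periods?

First set merges to 12:30–14:55, 16:05–16:15.
Second set merges to 08:20–08:55, 11:05–14:30.
A \ B = 14:30–14:55, 16:05–16:15.
That is 2 disjoint pieces.

2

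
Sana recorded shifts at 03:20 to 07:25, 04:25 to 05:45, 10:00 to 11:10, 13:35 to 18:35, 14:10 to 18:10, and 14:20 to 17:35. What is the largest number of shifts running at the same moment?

3

At 14:20, 3 of the intervals are simultaneously active.
No point has more.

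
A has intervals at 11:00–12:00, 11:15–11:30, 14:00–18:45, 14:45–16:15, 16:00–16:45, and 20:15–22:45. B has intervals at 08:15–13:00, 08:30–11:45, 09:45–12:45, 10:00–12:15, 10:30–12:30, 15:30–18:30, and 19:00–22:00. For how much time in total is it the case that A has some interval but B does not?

2 h 30 min

First set merges to 11:00–12:00, 14:00–18:45, 20:15–22:45.
Second set merges to 08:15–13:00, 15:30–18:30, 19:00–22:00.
A \ B = 14:00–15:30, 18:30–18:45, 22:00–22:45.
Total: 1 h 30 min + 15 min + 45 min = 2 h 30 min.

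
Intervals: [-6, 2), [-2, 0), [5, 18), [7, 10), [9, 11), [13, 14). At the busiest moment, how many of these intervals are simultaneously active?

3

Walk the sorted start/end points keeping a running depth.
The depth first hits 3 at 9.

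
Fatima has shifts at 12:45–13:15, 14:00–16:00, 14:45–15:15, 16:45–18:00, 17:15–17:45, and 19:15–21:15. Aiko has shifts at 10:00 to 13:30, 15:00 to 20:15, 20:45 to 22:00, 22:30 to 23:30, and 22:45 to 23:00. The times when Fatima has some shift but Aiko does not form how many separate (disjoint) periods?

Merge the first list: 12:45–13:15, 14:00–16:00, 16:45–18:00, 19:15–21:15.
Merge the second list: 10:00–13:30, 15:00–20:15, 20:45–22:00, 22:30–23:30.
A \ B = 14:00–15:00, 20:15–20:45.
That is 2 disjoint pieces.

2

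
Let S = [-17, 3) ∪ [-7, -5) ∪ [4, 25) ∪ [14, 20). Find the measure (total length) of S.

41

Merged: [-17, 3), [4, 25).
Lengths: 20 + 21 = 41.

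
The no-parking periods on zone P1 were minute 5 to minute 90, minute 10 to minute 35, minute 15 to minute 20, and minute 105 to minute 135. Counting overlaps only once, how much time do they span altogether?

Merged: minute 5 to minute 90, minute 105 to minute 135.
Lengths: 85 minutes + 30 minutes = 115 minutes.

115 minutes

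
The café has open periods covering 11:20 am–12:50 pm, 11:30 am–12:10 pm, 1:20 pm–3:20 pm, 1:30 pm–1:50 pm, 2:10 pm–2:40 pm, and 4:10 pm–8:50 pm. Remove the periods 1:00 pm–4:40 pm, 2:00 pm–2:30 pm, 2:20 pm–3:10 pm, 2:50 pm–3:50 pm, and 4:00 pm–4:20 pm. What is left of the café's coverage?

11:20 am-12:50 pm, 4:40 pm-8:50 pm

Merge the first list: 11:20 am-12:50 pm, 1:20 pm-3:20 pm, 4:10 pm-8:50 pm.
Merge the second list: 1:00 pm-4:40 pm.
11:20 am-12:50 pm: nothing removed.
1:20 pm-3:20 pm: entirely removed.
4:10 pm-8:50 pm \ B = 4:40 pm-8:50 pm.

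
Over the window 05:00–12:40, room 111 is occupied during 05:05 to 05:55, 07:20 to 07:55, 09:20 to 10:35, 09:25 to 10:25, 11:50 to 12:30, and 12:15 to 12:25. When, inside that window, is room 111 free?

05:00-05:05, 05:55-07:20, 07:55-09:20, 10:35-11:50, 12:30-12:40

The merged coverage is 05:05-05:55, 07:20-07:55, 09:20-10:35, 11:50-12:30.
Gaps within 05:00-12:40: 05:00-05:05, 05:55-07:20, 07:55-09:20, 10:35-11:50, 12:30-12:40.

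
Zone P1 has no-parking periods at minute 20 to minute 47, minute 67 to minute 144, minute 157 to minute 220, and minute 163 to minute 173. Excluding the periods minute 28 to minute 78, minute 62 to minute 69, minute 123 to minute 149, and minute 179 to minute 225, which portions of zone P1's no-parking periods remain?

A, merged: minute 20 to minute 47, minute 67 to minute 144, minute 157 to minute 220.
B, merged: minute 28 to minute 78, minute 123 to minute 149, minute 179 to minute 225.
minute 20 to minute 47 minus B → minute 20 to minute 28.
minute 67 to minute 144 minus B → minute 78 to minute 123.
minute 157 to minute 220 minus B → minute 157 to minute 179.

minute 20 to minute 28, minute 78 to minute 123, minute 157 to minute 179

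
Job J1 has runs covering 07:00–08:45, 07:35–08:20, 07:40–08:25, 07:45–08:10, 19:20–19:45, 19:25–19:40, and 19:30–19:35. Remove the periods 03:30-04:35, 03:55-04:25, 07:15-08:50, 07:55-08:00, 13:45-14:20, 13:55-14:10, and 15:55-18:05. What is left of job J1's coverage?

07:00–07:15, 19:20–19:45

A, merged: 07:00–08:45, 19:20–19:45.
B, merged: 03:30–04:35, 07:15–08:50, 13:45–14:20, 15:55–18:05.
07:00–08:45 minus B → 07:00–07:15.
19:20–19:45: no B overlap → unchanged.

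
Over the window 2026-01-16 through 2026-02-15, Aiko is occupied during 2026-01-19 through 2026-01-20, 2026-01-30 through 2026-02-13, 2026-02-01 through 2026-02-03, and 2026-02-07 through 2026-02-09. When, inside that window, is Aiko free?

2026-01-16 through 2026-01-18, 2026-01-21 through 2026-01-29, 2026-02-14 through 2026-02-15

After merging, the occupied span is 2026-01-19 through 2026-01-20, 2026-01-30 through 2026-02-13.
Complement within 2026-01-16 through 2026-02-15: 2026-01-16 through 2026-01-18, 2026-01-21 through 2026-01-29, 2026-02-14 through 2026-02-15.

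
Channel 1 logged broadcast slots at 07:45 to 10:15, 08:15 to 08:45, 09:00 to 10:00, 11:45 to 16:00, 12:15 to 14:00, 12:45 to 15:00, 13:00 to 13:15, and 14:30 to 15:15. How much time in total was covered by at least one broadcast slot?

Merged: 07:45-10:15, 11:45-16:00.
Lengths: 2 h 30 min + 4 h 15 min = 6 h 45 min.

6 h 45 min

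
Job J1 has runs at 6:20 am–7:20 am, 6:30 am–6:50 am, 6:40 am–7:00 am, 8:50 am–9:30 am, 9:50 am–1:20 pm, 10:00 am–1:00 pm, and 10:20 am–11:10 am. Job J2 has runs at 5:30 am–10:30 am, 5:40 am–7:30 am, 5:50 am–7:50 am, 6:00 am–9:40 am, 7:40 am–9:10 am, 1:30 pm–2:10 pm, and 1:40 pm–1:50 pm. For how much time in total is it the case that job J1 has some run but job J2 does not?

2 h 50 min

First set merges to 6:20 am-7:20 am, 8:50 am-9:30 am, 9:50 am-1:20 pm.
Second set merges to 5:30 am-10:30 am, 1:30 pm-2:10 pm.
A \ B = 10:30 am-1:20 pm.
Total: 2 h 50 min.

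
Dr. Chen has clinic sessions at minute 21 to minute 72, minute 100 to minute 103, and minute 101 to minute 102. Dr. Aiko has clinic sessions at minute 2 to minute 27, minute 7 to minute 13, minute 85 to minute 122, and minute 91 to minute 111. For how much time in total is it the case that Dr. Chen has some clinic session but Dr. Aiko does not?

Merge the first list: minute 21 to minute 72, minute 100 to minute 103.
Merge the second list: minute 2 to minute 27, minute 85 to minute 122.
A \ B = minute 27 to minute 72.
Total: 45 minutes.

45 minutes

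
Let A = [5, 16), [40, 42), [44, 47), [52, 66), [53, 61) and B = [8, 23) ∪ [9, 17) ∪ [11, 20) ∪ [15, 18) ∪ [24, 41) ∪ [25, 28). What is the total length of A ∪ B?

53

First set merges to [5, 16), [40, 42), [44, 47), [52, 66).
Second set merges to [8, 23), [24, 41).
A ∪ B = [5, 23), [24, 42), [44, 47), [52, 66).
Total: 18 + 18 + 3 + 14 = 53.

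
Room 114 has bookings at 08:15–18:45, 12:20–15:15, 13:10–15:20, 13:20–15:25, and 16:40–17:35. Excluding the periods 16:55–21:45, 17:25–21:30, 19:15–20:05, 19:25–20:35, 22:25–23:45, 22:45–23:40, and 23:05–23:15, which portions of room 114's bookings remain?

Merge the first list: 08:15–18:45.
Merge the second list: 16:55–21:45, 22:25–23:45.
08:15–18:45 \ B = 08:15–16:55.

08:15–16:55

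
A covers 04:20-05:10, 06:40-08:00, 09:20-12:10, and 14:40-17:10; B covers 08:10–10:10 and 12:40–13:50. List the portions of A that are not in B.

04:20-05:10: no B overlap → unchanged.
06:40-08:00: no B overlap → unchanged.
09:20-12:10 minus B → 10:10-12:10.
14:40-17:10: no B overlap → unchanged.

04:20-05:10, 06:40-08:00, 10:10-12:10, 14:40-17:10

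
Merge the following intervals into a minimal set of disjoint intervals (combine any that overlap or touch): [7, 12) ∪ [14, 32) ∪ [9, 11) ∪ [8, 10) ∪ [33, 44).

[7, 12) ∪ [14, 32) ∪ [33, 44)

Sort by start: [7, 12), [8, 10), [9, 11), [14, 32), [33, 44).
[8, 10) overlaps/touches [7, 12) → extend to [7, 12).
[9, 11) overlaps/touches [7, 12) → extend to [7, 12).
[14, 32) is disjoint → start new block.
[33, 44) is disjoint → start new block.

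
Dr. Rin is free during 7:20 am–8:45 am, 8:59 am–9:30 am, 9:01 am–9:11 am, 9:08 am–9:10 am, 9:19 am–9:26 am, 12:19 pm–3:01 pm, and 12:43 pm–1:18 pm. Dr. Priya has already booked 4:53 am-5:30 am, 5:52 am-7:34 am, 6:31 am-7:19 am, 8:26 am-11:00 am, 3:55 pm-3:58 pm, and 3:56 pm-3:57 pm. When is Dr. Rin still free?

7:34 am-8:26 am, 12:19 pm-3:01 pm

Merge the first list: 7:20 am-8:45 am, 8:59 am-9:30 am, 12:19 pm-3:01 pm.
Merge the second list: 4:53 am-5:30 am, 5:52 am-7:34 am, 8:26 am-11:00 am, 3:55 pm-3:58 pm.
7:20 am-8:45 am minus B → 7:34 am-8:26 am.
8:59 am-9:30 am: fully covered by B → removed.
12:19 pm-3:01 pm: no B overlap → unchanged.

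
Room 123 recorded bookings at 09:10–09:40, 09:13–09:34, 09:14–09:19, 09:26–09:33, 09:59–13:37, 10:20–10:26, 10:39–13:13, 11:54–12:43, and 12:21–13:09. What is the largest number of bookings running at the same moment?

4

Walk the sorted start/end points keeping a running depth.
The depth first hits 4 at 12:21.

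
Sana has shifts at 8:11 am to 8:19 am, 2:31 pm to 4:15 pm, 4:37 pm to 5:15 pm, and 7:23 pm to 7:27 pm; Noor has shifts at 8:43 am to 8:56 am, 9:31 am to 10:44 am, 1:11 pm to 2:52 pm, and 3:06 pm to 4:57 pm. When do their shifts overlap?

2:31 pm–2:52 pm, 3:06 pm–4:15 pm, 4:37 pm–4:57 pm

8:11 am–8:19 am falls entirely outside B.
2:31 pm–4:15 pm overlaps B on 2:31 pm–2:52 pm, 3:06 pm–4:15 pm.
4:37 pm–5:15 pm overlaps B on 4:37 pm–4:57 pm.
7:23 pm–7:27 pm falls entirely outside B.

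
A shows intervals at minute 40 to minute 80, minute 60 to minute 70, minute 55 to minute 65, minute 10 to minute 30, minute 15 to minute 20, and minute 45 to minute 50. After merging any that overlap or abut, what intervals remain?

Sort by start: minute 10 to minute 30, minute 15 to minute 20, minute 40 to minute 80, minute 45 to minute 50, minute 55 to minute 65, minute 60 to minute 70.
minute 15 to minute 20 overlaps/touches minute 10 to minute 30 → extend to minute 10 to minute 30.
minute 40 to minute 80 is disjoint → start new block.
minute 45 to minute 50 overlaps/touches minute 40 to minute 80 → extend to minute 40 to minute 80.
minute 55 to minute 65 overlaps/touches minute 40 to minute 80 → extend to minute 40 to minute 80.
minute 60 to minute 70 overlaps/touches minute 40 to minute 80 → extend to minute 40 to minute 80.

minute 10 to minute 30, minute 40 to minute 80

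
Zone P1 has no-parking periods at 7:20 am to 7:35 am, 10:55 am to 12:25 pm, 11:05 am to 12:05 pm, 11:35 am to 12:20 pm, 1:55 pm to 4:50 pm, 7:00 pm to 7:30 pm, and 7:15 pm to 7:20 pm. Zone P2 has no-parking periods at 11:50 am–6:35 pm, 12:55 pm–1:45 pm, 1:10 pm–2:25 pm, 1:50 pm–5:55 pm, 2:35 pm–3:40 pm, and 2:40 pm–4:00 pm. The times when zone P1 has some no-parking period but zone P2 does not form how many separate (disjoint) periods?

3

Merge the first list: 7:20 am-7:35 am, 10:55 am-12:25 pm, 1:55 pm-4:50 pm, 7:00 pm-7:30 pm.
Merge the second list: 11:50 am-6:35 pm.
A \ B = 7:20 am-7:35 am, 10:55 am-11:50 am, 7:00 pm-7:30 pm.
That is 3 disjoint pieces.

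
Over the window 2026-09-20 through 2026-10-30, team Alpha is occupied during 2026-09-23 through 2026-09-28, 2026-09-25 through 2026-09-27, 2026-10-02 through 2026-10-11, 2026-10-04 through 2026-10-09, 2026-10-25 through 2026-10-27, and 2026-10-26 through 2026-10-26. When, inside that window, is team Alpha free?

Covered (merged): 2026-09-23 through 2026-09-28, 2026-10-02 through 2026-10-11, 2026-10-25 through 2026-10-27.
Complement within 2026-09-20 through 2026-10-30: 2026-09-20 through 2026-09-22, 2026-09-29 through 2026-10-01, 2026-10-12 through 2026-10-24, 2026-10-28 through 2026-10-30.

2026-09-20 through 2026-09-22, 2026-09-29 through 2026-10-01, 2026-10-12 through 2026-10-24, 2026-10-28 through 2026-10-30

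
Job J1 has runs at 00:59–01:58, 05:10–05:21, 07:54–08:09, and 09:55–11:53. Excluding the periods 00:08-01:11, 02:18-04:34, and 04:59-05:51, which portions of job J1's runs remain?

00:59-01:58 minus B → 01:11-01:58.
05:10-05:21: fully covered by B → removed.
07:54-08:09: no B overlap → unchanged.
09:55-11:53: no B overlap → unchanged.

01:11-01:58, 07:54-08:09, 09:55-11:53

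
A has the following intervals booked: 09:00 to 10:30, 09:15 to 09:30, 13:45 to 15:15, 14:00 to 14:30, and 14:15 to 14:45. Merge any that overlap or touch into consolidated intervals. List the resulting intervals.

09:00-10:30, 13:45-15:15

09:15-09:30 overlaps/touches 09:00-10:30 → extend to 09:00-10:30.
13:45-15:15 is disjoint → start new block.
14:00-14:30 overlaps/touches 13:45-15:15 → extend to 13:45-15:15.
14:15-14:45 overlaps/touches 13:45-15:15 → extend to 13:45-15:15.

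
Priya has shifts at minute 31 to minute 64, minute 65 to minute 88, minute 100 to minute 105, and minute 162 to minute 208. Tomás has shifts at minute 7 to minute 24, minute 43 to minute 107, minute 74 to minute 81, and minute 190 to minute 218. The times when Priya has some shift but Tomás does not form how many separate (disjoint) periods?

Second set merges to minute 7 to minute 24, minute 43 to minute 107, minute 190 to minute 218.
A \ B = minute 31 to minute 43, minute 162 to minute 190.
That is 2 disjoint pieces.

2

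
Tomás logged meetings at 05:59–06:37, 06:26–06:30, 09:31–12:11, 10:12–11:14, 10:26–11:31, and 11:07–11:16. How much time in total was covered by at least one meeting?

Merged: 05:59–06:37, 09:31–12:11.
Lengths: 38 min + 2 h 40 min = 3 h 18 min.

3 h 18 min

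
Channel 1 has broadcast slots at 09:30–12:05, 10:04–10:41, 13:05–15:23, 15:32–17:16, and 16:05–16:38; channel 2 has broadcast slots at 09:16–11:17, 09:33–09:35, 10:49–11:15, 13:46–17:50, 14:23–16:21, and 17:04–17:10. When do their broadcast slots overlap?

09:30–11:17, 13:46–15:23, 15:32–17:16

First set merges to 09:30–12:05, 13:05–15:23, 15:32–17:16.
Second set merges to 09:16–11:17, 13:46–17:50.
09:30–12:05 meets the second set on 09:30–11:17.
13:05–15:23 meets the second set on 13:46–15:23.
15:32–17:16 meets the second set on 15:32–17:16.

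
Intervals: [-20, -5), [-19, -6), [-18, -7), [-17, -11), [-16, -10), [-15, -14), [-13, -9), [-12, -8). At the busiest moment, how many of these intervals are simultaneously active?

Walk the sorted start/end points keeping a running depth.
The depth first hits 7 at -12.

7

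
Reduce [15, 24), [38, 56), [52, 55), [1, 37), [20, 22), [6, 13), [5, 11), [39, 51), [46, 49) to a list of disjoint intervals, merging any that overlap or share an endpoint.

[1, 37) ∪ [38, 56)

Sort by start: [1, 37), [5, 11), [6, 13), [15, 24), [20, 22), [38, 56), [39, 51), [46, 49), [52, 55).
[5, 11) overlaps/touches [1, 37) → extend to [1, 37).
[6, 13) overlaps/touches [1, 37) → extend to [1, 37).
[15, 24) overlaps/touches [1, 37) → extend to [1, 37).
[20, 22) overlaps/touches [1, 37) → extend to [1, 37).
[38, 56) is disjoint → start new block.
[39, 51) overlaps/touches [38, 56) → extend to [38, 56).
[46, 49) overlaps/touches [38, 56) → extend to [38, 56).
[52, 55) overlaps/touches [38, 56) → extend to [38, 56).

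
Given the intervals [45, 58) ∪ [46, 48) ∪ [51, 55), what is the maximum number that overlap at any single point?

Sweep endpoints in order; track running count of active intervals.
Peak of 2 reached at 46.

2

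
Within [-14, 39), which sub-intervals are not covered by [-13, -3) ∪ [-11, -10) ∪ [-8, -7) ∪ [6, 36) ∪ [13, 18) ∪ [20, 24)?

[-14, -13) ∪ [-3, 6) ∪ [36, 39)

After merging, the occupied span is [-13, -3), [6, 36).
Uncovered inside [-14, 39): [-14, -13), [-3, 6), [36, 39).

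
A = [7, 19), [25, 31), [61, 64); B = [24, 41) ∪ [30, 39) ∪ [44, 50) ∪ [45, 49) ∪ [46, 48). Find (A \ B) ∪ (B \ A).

Second set merges to [24, 41), [44, 50).
Only in the first: [7, 19), [61, 64).
Only in the second: [24, 25), [31, 41), [44, 50).
Together these are the periods covered by exactly one.

[7, 19) ∪ [24, 25) ∪ [31, 41) ∪ [44, 50) ∪ [61, 64)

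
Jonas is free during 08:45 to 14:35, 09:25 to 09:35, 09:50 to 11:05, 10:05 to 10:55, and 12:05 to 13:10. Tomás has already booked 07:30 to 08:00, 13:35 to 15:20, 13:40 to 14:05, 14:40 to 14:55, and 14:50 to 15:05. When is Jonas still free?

08:45–13:35

A, merged: 08:45–14:35.
B, merged: 07:30–08:00, 13:35–15:20.
08:45–14:35 minus B → 08:45–13:35.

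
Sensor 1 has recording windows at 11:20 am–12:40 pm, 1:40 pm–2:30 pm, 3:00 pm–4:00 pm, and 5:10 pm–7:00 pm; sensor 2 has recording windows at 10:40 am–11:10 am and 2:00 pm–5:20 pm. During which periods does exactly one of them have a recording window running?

10:40 am–11:10 am, 11:20 am–12:40 pm, 1:40 pm–2:00 pm, 2:30 pm–3:00 pm, 4:00 pm–5:10 pm, 5:20 pm–7:00 pm

Only in the first: 11:20 am–12:40 pm, 1:40 pm–2:00 pm, 5:20 pm–7:00 pm.
Only in the second: 10:40 am–11:10 am, 2:30 pm–3:00 pm, 4:00 pm–5:10 pm.
Together these are the periods covered by exactly one.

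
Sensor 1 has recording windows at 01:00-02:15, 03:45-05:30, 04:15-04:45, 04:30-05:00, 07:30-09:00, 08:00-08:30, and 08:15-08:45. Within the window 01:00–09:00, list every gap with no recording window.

The merged coverage is 01:00–02:15, 03:45–05:30, 07:30–09:00.
Gaps within 01:00–09:00: 02:15–03:45, 05:30–07:30.

02:15–03:45, 05:30–07:30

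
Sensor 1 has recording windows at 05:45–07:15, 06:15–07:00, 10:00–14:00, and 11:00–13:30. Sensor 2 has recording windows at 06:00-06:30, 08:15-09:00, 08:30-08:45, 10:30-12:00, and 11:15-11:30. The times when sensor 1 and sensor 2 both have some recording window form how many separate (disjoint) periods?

2

Merge the first list: 05:45-07:15, 10:00-14:00.
Merge the second list: 06:00-06:30, 08:15-09:00, 10:30-12:00.
A ∩ B = 06:00-06:30, 10:30-12:00.
That is 2 disjoint pieces.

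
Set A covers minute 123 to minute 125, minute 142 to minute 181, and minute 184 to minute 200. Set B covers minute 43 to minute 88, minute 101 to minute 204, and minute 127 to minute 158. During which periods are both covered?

minute 123 to minute 125, minute 142 to minute 181, minute 184 to minute 200

Second set merges to minute 43 to minute 88, minute 101 to minute 204.
minute 123 to minute 125 meets the second set on minute 123 to minute 125.
minute 142 to minute 181 meets the second set on minute 142 to minute 181.
minute 184 to minute 200 meets the second set on minute 184 to minute 200.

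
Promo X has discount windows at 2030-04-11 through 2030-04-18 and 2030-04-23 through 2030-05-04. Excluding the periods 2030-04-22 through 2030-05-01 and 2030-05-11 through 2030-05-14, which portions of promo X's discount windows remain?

2030-04-11 through 2030-04-18 is untouched.
2030-04-23 through 2030-05-04 with B removed leaves 2030-05-02 through 2030-05-04.

2030-04-11 through 2030-04-18, 2030-05-02 through 2030-05-04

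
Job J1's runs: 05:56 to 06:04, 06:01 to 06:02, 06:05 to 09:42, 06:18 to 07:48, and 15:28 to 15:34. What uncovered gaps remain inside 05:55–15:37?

Covered (merged): 05:56–06:04, 06:05–09:42, 15:28–15:34.
Uncovered inside 05:55–15:37: 05:55–05:56, 06:04–06:05, 09:42–15:28, 15:34–15:37.

05:55–05:56, 06:04–06:05, 09:42–15:28, 15:34–15:37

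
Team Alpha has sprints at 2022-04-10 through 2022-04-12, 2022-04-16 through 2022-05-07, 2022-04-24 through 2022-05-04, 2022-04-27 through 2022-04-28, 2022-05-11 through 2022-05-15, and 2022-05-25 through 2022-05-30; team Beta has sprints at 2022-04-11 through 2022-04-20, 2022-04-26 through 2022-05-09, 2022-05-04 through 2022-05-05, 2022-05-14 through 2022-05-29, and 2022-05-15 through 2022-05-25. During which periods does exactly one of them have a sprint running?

Merge the first list: 2022-04-10 through 2022-04-12, 2022-04-16 through 2022-05-07, 2022-05-11 through 2022-05-15, 2022-05-25 through 2022-05-30.
Merge the second list: 2022-04-11 through 2022-04-20, 2022-04-26 through 2022-05-09, 2022-05-14 through 2022-05-29.
A but not B: 2022-04-10 through 2022-04-10, 2022-04-21 through 2022-04-25, 2022-05-11 through 2022-05-13, 2022-05-30 through 2022-05-30.
B but not A: 2022-04-13 through 2022-04-15, 2022-05-08 through 2022-05-09, 2022-05-16 through 2022-05-24.
Combining gives A △ B.

2022-04-10 through 2022-04-10, 2022-04-13 through 2022-04-15, 2022-04-21 through 2022-04-25, 2022-05-08 through 2022-05-09, 2022-05-11 through 2022-05-13, 2022-05-16 through 2022-05-24, 2022-05-30 through 2022-05-30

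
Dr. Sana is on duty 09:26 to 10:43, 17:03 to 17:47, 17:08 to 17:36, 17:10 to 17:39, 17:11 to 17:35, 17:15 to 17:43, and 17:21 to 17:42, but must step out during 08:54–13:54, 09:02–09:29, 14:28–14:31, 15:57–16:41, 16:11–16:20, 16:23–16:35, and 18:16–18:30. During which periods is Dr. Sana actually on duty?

Merge the first list: 09:26-10:43, 17:03-17:47.
Merge the second list: 08:54-13:54, 14:28-14:31, 15:57-16:41, 18:16-18:30.
09:26-10:43 lies entirely inside B → drops out.
17:03-17:47 is untouched.

17:03-17:47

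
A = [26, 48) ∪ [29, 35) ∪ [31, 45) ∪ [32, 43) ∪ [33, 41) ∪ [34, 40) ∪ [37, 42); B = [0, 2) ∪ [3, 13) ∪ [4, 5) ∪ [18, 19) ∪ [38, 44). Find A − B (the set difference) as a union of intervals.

Merge the first list: [26, 48).
Merge the second list: [0, 2), [3, 13), [18, 19), [38, 44).
[26, 48) minus B → [26, 38), [44, 48).

[26, 38) ∪ [44, 48)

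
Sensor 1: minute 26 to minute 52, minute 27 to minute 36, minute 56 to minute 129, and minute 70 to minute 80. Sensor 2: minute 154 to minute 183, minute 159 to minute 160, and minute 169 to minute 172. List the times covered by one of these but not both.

minute 26 to minute 52, minute 56 to minute 129, minute 154 to minute 183

Merge the first list: minute 26 to minute 52, minute 56 to minute 129.
Merge the second list: minute 154 to minute 183.
Only in the first: minute 26 to minute 52, minute 56 to minute 129.
Only in the second: minute 154 to minute 183.
Together these are the periods covered by exactly one.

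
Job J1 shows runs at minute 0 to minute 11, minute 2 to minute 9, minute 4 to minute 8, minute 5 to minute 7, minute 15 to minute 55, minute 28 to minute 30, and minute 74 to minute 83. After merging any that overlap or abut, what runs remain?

minute 2 to minute 9 overlaps/touches minute 0 to minute 11 → extend to minute 0 to minute 11.
minute 4 to minute 8 overlaps/touches minute 0 to minute 11 → extend to minute 0 to minute 11.
minute 5 to minute 7 overlaps/touches minute 0 to minute 11 → extend to minute 0 to minute 11.
minute 15 to minute 55 is disjoint → start new block.
minute 28 to minute 30 overlaps/touches minute 15 to minute 55 → extend to minute 15 to minute 55.
minute 74 to minute 83 is disjoint → start new block.

minute 0 to minute 11, minute 15 to minute 55, minute 74 to minute 83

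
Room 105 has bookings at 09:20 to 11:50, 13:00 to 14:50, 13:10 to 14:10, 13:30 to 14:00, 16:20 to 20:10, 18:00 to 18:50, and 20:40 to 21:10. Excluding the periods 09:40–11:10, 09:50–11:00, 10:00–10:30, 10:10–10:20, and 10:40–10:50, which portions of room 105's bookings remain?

A, merged: 09:20-11:50, 13:00-14:50, 16:20-20:10, 20:40-21:10.
B, merged: 09:40-11:10.
09:20-11:50 \ B = 09:20-09:40, 11:10-11:50.
13:00-14:50: nothing removed.
16:20-20:10: nothing removed.
20:40-21:10: nothing removed.

09:20-09:40, 11:10-11:50, 13:00-14:50, 16:20-20:10, 20:40-21:10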